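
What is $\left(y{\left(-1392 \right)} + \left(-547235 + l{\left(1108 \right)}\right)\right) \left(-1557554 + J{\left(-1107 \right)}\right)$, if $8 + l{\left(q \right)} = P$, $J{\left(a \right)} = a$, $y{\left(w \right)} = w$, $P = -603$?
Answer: $856075850318$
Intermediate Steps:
$l{\left(q \right)} = -611$ ($l{\left(q \right)} = -8 - 603 = -611$)
$\left(y{\left(-1392 \right)} + \left(-547235 + l{\left(1108 \right)}\right)\right) \left(-1557554 + J{\left(-1107 \right)}\right) = \left(-1392 - 547846\right) \left(-1557554 - 1107\right) = \left(-1392 - 547846\right) \left(-1558661\right) = \left(-549238\right) \left(-1558661\right) = 856075850318$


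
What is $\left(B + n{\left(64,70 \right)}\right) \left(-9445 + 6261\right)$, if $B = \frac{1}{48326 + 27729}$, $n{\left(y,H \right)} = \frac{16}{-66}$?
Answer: $\frac{1937167888}{2509815} \approx 771.84$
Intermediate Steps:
$n{\left(y,H \right)} = - \frac{8}{33}$ ($n{\left(y,H \right)} = 16 \left(- \frac{1}{66}\right) = - \frac{8}{33}$)
$B = \frac{1}{76055} \approx 1.3148 \cdot 10^{-5}$
$\left(B + n{\left(64,70 \right)}\right) \left(-9445 + 6261\right) = \left(\frac{1}{76055} - \frac{8}{33}\right) \left(-9445 + 6261\right) = \left(- \frac{608407}{2509815}\right) \left(-3184\right) = \frac{1937167888}{2509815}$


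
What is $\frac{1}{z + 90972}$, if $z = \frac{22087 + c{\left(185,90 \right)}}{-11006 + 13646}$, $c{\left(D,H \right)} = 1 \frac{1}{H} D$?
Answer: $\frac{47520}{4323387043} \approx 1.0991 \cdot 10^{-5}$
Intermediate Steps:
$c{\left(D,H \right)} = \frac{D}{H}$
$z = \frac{397603}{47520}$ ($z = \frac{22087 + \frac{185}{90}}{-11006 + 13646} = \frac{22087 + 185 \cdot \frac{1}{90}}{2640} = \left(22087 + \frac{37}{18}\right) \frac{1}{2640} = \frac{397603}{18} \cdot \frac{1}{2640} = \frac{397603}{47520} \approx 8.3671$)
$\frac{1}{z + 90972} = \frac{1}{\frac{397603}{47520} + 90972} = \frac{1}{\frac{4323387043}{47520}} = \frac{47520}{4323387043}$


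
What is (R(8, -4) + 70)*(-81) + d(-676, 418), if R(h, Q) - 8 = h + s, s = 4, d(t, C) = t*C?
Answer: -289858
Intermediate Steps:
d(t, C) = C*t
R(h, Q) = 12 + h (R(h, Q) = 8 + (h + 4) = 8 + (4 + h) = 12 + h)
(R(8, -4) + 70)*(-81) + d(-676, 418) = ((12 + 8) + 70)*(-81) + 418*(-676) = (20 + 70)*(-81) - 282568 = 90*(-81) - 282568 = -7290 - 282568 = -289858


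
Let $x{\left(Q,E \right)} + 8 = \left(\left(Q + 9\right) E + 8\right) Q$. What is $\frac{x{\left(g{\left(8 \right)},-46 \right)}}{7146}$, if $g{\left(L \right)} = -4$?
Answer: $\frac{440}{3573} \approx 0.12315$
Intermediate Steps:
$x{\left(Q,E \right)} = -8 + Q \left(8 + E \left(9 + Q\right)\right)$ ($x{\left(Q,E \right)} = -8 + \left(\left(Q + 9\right) E + 8\right) Q = -8 + \left(\left(9 + Q\right) E + 8\right) Q = -8 + \left(E \left(9 + Q\right) + 8\right) Q = -8 + \left(8 + E \left(9 + Q\right)\right) Q = -8 + Q \left(8 + E \left(9 + Q\right)\right)$)
$\frac{x{\left(g{\left(8 \right)},-46 \right)}}{7146} = \frac{-8 + 8 \left(-4\right) - 46 \left(-4\right)^{2} + 9 \left(-46\right) \left(-4\right)}{7146} = \left(-8 - 32 - 736 + 1656\right) \frac{1}{7146} = 880 \cdot \frac{1}{7146} = \frac{440}{3573}$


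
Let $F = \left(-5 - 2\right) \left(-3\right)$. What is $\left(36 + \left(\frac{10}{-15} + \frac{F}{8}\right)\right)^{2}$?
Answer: $\frac{829921}{576} \approx 1440.8$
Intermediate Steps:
$F = 21$ ($F = \left(-7\right) \left(-3\right) = 21$)
$\left(36 + \left(\frac{10}{-15} + \frac{F}{8}\right)\right)^{2} = \left(36 + \left(\frac{10}{-15} + \frac{21}{8}\right)\right)^{2} = \left(36 + \left(10 \left(- \frac{1}{15}\right) + 21 \cdot \frac{1}{8}\right)\right)^{2} = \left(36 + \left(- \frac{2}{3} + \frac{21}{8}\right)\right)^{2} = \left(36 + \frac{47}{24}\right)^{2} = \left(\frac{911}{24}\right)^{2} = \frac{829921}{576}$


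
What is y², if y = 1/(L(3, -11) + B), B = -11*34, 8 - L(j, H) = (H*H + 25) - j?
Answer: 1/259081 ≈ 3.8598e-6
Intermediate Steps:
L(j, H) = -17 + j - H² (L(j, H) = 8 - ((H*H + 25) - j) = 8 - ((H² + 25) - j) = 8 - ((25 + H²) - j) = 8 - (25 + H² - j) = 8 + (-25 + j - H²) = -17 + j - H²)
B = -374
y = -1/509 (y = 1/((-17 + 3 - 1*(-11)²) - 374) = 1/((-17 + 3 - 1*121) - 374) = 1/((-17 + 3 - 121) - 374) = 1/(-135 - 374) = 1/(-509) = -1/509 ≈ -0.0019646)
y² = (-1/509)² = 1/259081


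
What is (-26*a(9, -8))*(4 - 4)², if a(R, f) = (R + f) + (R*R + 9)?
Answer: 0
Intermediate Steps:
a(R, f) = 9 + R + f + R² (a(R, f) = (R + f) + (R² + 9) = (R + f) + (9 + R²) = 9 + R + f + R²)
(-26*a(9, -8))*(4 - 4)² = (-26*(9 + 9 - 8 + 9²))*(4 - 4)² = -26*(9 + 9 - 8 + 81)*0² = -26*91*0 = -2366*0 = 0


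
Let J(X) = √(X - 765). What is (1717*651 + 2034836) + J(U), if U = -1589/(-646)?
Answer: 3152603 + I*√318220246/646 ≈ 3.1526e+6 + 27.614*I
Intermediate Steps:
U = 1589/646 (U = -1589*(-1/646) = 1589/646 ≈ 2.4598)
J(X) = √(-765 + X)
(1717*651 + 2034836) + J(U) = (1717*651 + 2034836) + √(-765 + 1589/646) = (1117767 + 2034836) + √(-492601/646) = 3152603 + I*√318220246/646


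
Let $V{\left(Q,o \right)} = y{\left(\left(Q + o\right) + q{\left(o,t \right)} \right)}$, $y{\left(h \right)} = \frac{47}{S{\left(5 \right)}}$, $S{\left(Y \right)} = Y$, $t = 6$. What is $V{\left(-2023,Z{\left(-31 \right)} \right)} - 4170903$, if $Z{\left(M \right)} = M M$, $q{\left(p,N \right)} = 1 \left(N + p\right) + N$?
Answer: $- \frac{20854468}{5} \approx -4.1709 \cdot 10^{6}$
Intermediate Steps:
$q{\left(p,N \right)} = p + 2 N$ ($q{\left(p,N \right)} = \left(N + p\right) + N = p + 2 N$)
$Z{\left(M \right)} = M^{2}$
$y{\left(h \right)} = \frac{47}{5}$
$V{\left(Q,o \right)} = \frac{47}{5}$
$V{\left(-2023,Z{\left(-31 \right)} \right)} - 4170903 = \frac{47}{5} - 4170903 = - \frac{20854468}{5}$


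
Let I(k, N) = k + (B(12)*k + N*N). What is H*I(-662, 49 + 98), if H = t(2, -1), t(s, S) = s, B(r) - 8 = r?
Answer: 15414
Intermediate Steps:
B(r) = 8 + r
H = 2
I(k, N) = N² + 21*k (I(k, N) = k + ((8 + 12)*k + N*N) = k + (20*k + N²) = k + (N² + 20*k) = N² + 21*k)
H*I(-662, 49 + 98) = 2*((49 + 98)² + 21*(-662)) = 2*(147² - 13902) = 2*(21609 - 13902) = 2*7707 = 15414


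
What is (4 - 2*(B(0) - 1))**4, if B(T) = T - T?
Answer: 1296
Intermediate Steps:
B(T) = 0
(4 - 2*(B(0) - 1))**4 = (4 - 2*(0 - 1))**4 = (4 - 2*(-1))**4 = (4 + 2)**4 = 6**4 = 1296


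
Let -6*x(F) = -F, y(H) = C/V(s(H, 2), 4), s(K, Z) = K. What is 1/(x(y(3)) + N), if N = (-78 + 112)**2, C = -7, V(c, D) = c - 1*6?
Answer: 18/20815 ≈ 0.00086476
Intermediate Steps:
V(c, D) = -6 + c (V(c, D) = c - 6 = -6 + c)
y(H) = -7/(-6 + H)
x(F) = F/6 (x(F) = -(-1)*F/6 = F/6)
N = 1156 (N = 34**2 = 1156)
1/(x(y(3)) + N) = 1/((-7/(-6 + 3))/6 + 1156) = 1/((-7/(-3))/6 + 1156) = 1/((-7*(-1/3))/6 + 1156) = 1/((1/6)*(7/3) + 1156) = 1/(7/18 + 1156) = 1/(20815/18) = 18/20815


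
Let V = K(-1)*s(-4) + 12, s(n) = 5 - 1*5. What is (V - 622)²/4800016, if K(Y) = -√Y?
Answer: 93025/1200004 ≈ 0.077521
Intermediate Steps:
s(n) = 0 (s(n) = 5 - 5 = 0)
V = 12 (V = -√(-1)*0 + 12 = -I*0 + 12 = 0 + 12 = 12)
(V - 622)²/4800016 = (12 - 622)²/4800016 = (-610)²*(1/4800016) = 372100*(1/4800016) = 93025/1200004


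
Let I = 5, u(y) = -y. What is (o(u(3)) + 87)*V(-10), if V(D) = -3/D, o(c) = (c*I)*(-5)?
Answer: 243/5 ≈ 48.600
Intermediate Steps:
o(c) = -25*c (o(c) = (c*5)*(-5) = (5*c)*(-5) = -25*c)
(o(u(3)) + 87)*V(-10) = (-(-25)*3 + 87)*(-3/(-10)) = (-25*(-3) + 87)*(-3*(-⅒)) = (75 + 87)*(3/10) = 162*(3/10) = 243/5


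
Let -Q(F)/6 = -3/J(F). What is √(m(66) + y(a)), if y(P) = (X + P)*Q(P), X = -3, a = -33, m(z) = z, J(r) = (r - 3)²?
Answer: √262/2 ≈ 8.0932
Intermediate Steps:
J(r) = (-3 + r)²
Q(F) = 18/(-3 + F)² (Q(F) = -(-18)/((-3 + F)²) = -(-18)/(-3 + F)² = 18/(-3 + F)²)
y(P) = 18/(-3 + P) (y(P) = (-3 + P)*(18/(-3 + P)²) = 18/(-3 + P))
√(m(66) + y(a)) = √(66 + 18/(-3 - 33)) = √(66 + 18/(-36)) = √(66 + 18*(-1/36)) = √(66 - ½) = √(131/2) = √262/2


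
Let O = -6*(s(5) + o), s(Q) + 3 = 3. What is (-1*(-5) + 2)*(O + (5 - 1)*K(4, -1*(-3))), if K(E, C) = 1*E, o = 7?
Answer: -182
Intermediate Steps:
s(Q) = 0 (s(Q) = -3 + 3 = 0)
O = -42 (O = -6*(0 + 7) = -6*7 = -42)
K(E, C) = E
(-1*(-5) + 2)*(O + (5 - 1)*K(4, -1*(-3))) = (-1*(-5) + 2)*(-42 + (5 - 1)*4) = (5 + 2)*(-42 + 4*4) = 7*(-42 + 16) = 7*(-26) = -182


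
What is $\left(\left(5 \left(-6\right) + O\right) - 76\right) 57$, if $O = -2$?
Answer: $-6156$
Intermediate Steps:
$\left(\left(5 \left(-6\right) + O\right) - 76\right) 57 = \left(\left(5 \left(-6\right) - 2\right) - 76\right) 57 = \left(\left(-30 - 2\right) - 76\right) 57 = \left(-32 - 76\right) 57 = \left(-108\right) 57 = -6156$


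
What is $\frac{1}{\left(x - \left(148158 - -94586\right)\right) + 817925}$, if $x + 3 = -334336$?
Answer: $\frac{1}{240842} \approx 4.1521 \cdot 10^{-6}$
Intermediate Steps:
$x = -334339$ ($x = -3 - 334336 = -334339$)
$\frac{1}{\left(x - \left(148158 - -94586\right)\right) + 817925} = \frac{1}{\left(-334339 - \left(148158 - -94586\right)\right) + 817925} = \frac{1}{\left(-334339 - \left(148158 + 94586\right)\right) + 817925} = \frac{1}{\left(-334339 - 242744\right) + 817925} = \frac{1}{-577083 + 817925} = \frac{1}{240842}$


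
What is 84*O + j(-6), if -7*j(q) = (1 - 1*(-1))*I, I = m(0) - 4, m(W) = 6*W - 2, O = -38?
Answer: -22332/7 ≈ -3190.3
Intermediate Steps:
m(W) = -2 + 6*W
I = -6 (I = (-2 + 6*0) - 4 = (-2 + 0) - 4 = -2 - 4 = -6)
j(q) = 12/7 (j(q) = -(1 - 1*(-1))*(-6)/7 = -(1 + 1)*(-6)/7 = -2*(-6)/7 = -⅐*(-12) = 12/7)
84*O + j(-6) = 84*(-38) + 12/7 = -3192 + 12/7 = -22332/7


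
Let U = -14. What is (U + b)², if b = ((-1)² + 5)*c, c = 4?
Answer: 100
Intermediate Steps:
b = 24 (b = ((-1)² + 5)*4 = (1 + 5)*4 = 6*4 = 24)
(U + b)² = (-14 + 24)² = 10² = 100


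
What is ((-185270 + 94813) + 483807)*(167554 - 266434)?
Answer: -38894448000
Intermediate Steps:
((-185270 + 94813) + 483807)*(167554 - 266434) = (-90457 + 483807)*(-98880) = 393350*(-98880) = -38894448000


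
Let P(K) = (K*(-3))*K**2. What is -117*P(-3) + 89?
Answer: -9388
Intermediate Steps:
P(K) = -3*K**3 (P(K) = (-3*K)*K**2 = -3*K**3)
-117*P(-3) + 89 = -(-351)*(-3)**3 + 89 = -(-351)*(-27) + 89 = -117*81 + 89 = -9477 + 89 = -9388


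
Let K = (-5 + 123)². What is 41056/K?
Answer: 10264/3481 ≈ 2.9486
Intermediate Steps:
K = 13924 (K = 118² = 13924)
41056/K = 41056/13924 = 41056*(1/13924) = 10264/3481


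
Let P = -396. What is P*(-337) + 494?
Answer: 133946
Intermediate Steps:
P*(-337) + 494 = -396*(-337) + 494 = 133452 + 494 = 133946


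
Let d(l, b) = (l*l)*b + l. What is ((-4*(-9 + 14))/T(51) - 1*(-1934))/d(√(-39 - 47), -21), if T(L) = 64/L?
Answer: 30689*√86/(1376*(I + 21*√86)) ≈ 1.062 - 0.0054534*I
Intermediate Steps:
d(l, b) = l + b*l² (d(l, b) = l²*b + l = b*l² + l = l + b*l²)
((-4*(-9 + 14))/T(51) - 1*(-1934))/d(√(-39 - 47), -21) = ((-4*(-9 + 14))/((64/51)) - 1*(-1934))/((√(-39 - 47)*(1 - 21*√(-39 - 47)))) = ((-4*5)/((64*(1/51))) + 1934)/((√(-86)*(1 - 21*I*√86))) = (-20/64/51 + 1934)/(((I*√86)*(1 - 21*I*√86))) = (-20*51/64 + 1934)/(((I*√86)*(1 - 21*I*√86))) = (-255/16 + 1934)/((I*√86*(1 - 21*I*√86))) = 30689*(-I*√86/(86*(1 - 21*I*√86)))/16 = -30689*I*√86/(1376*(1 - 21*I*√86))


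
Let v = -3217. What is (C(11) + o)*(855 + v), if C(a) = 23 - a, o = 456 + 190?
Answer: -1554196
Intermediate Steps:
o = 646
(C(11) + o)*(855 + v) = ((23 - 1*11) + 646)*(855 - 3217) = ((23 - 11) + 646)*(-2362) = (12 + 646)*(-2362) = 658*(-2362) = -1554196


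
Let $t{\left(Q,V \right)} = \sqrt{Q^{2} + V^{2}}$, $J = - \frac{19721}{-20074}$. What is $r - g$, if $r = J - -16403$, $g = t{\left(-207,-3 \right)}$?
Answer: $\frac{329293543}{20074} - 3 \sqrt{4762} \approx 16197.0$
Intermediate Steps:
$J = \frac{19721}{20074}$ ($J = \left(-19721\right) \left(- \frac{1}{20074}\right) = \frac{19721}{20074} \approx 0.98242$)
$g = 3 \sqrt{4762}$ ($g = \sqrt{\left(-207\right)^{2} + \left(-3\right)^{2}} = \sqrt{42849 + 9} = \sqrt{42858} = 3 \sqrt{4762} \approx 207.02$)
$r = \frac{329293543}{20074}$ ($r = \frac{19721}{20074} - -16403 = \frac{19721}{20074} + 16403 = \frac{329293543}{20074} \approx 16404.0$)
$r - g = \frac{329293543}{20074} - 3 \sqrt{4762}$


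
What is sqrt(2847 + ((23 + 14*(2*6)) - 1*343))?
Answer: 7*sqrt(55) ≈ 51.913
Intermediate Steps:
sqrt(2847 + ((23 + 14*(2*6)) - 1*343)) = sqrt(2847 + ((23 + 14*12) - 343)) = sqrt(2847 + ((23 + 168) - 343)) = sqrt(2847 + (191 - 343)) = sqrt(2847 - 152) = sqrt(2695) = 7*sqrt(55)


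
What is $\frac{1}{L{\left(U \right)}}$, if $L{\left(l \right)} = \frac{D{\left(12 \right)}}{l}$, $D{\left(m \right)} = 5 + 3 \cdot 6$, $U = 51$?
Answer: $\frac{51}{23} \approx 2.2174$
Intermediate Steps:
$D{\left(m \right)} = 23$ ($D{\left(m \right)} = 5 + 18 = 23$)
$L{\left(l \right)} = \frac{23}{l}$
$\frac{1}{L{\left(U \right)}} = \frac{1}{23 \cdot \frac{1}{51}} = \frac{1}{\frac{23}{51}} = \frac{51}{23}$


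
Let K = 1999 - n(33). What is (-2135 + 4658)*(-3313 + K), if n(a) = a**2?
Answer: -6062769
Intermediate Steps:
K = 910 (K = 1999 - 1*33**2 = 1999 - 1*1089 = 1999 - 1089 = 910)
(-2135 + 4658)*(-3313 + K) = (-2135 + 4658)*(-3313 + 910) = 2523*(-2403) = -6062769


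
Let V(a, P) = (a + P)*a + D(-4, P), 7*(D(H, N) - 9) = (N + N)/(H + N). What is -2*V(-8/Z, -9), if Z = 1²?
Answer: -26426/91 ≈ -290.40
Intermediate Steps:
Z = 1
D(H, N) = 9 + 2*N/(7*(H + N)) (D(H, N) = 9 + ((N + N)/(H + N))/7 = 9 + ((2*N)/(H + N))/7 = 9 + (2*N/(H + N))/7 = 9 + 2*N/(7*(H + N)))
V(a, P) = a*(P + a) + (-36 + 65*P/7)/(-4 + P) (V(a, P) = (a + P)*a + (9*(-4) + 65*P/7)/(-4 + P) = (P + a)*a + (-36 + 65*P/7)/(-4 + P) = a*(P + a) + (-36 + 65*P/7)/(-4 + P))
-2*V(-8/Z, -9) = -2*(-36 + (65/7)*(-9) + (-8/1)*(-4 - 9)*(-9 - 8/1))/(-4 - 9) = -2*(-36 - 585/7 - 8*1*(-13)*(-9 - 8*1))/(-13) = -(-2)*(-36 - 585/7 - 8*(-13)*(-9 - 8))/13 = -(-2)*(-36 - 585/7 - 8*(-13)*(-17))/13 = -(-2)*(-36 - 585/7 - 1768)/13 = -(-2)*(-13213)/(13*7) = -2*13213/91 = -26426/91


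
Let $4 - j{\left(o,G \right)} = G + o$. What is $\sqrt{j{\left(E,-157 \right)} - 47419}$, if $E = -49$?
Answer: $i \sqrt{47209} \approx 217.28 i$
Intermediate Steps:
$j{\left(o,G \right)} = 4 - G - o$ ($j{\left(o,G \right)} = 4 - \left(G + o\right) = 4 - G - o$)
$\sqrt{j{\left(E,-157 \right)} - 47419} = \sqrt{\left(4 - -157 - -49\right) - 47419} = \sqrt{\left(4 + 157 + 49\right) - 47419} = \sqrt{210 - 47419} = \sqrt{-47209} = i \sqrt{47209}$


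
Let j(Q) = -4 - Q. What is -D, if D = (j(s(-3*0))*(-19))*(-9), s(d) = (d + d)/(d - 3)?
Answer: 684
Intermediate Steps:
s(d) = 2*d/(-3 + d) (s(d) = (2*d)/(-3 + d) = 2*d/(-3 + d))
D = -684 (D = ((-4 - 2*(-3*0)/(-3 - 3*0))*(-19))*(-9) = ((-4 - 2*0/(-3 + 0))*(-19))*(-9) = ((-4 - 2*0/(-3))*(-19))*(-9) = ((-4 - 2*0*(-1)/3)*(-19))*(-9) = ((-4 - 1*0)*(-19))*(-9) = ((-4 + 0)*(-19))*(-9) = -4*(-19)*(-9) = 76*(-9) = -684)
-D = -1*(-684) = 684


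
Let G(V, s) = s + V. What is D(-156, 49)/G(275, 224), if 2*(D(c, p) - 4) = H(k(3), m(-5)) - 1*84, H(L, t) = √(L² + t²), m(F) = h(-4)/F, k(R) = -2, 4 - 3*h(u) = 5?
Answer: -38/499 + √901/14970 ≈ -0.074147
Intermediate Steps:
h(u) = -⅓ (h(u) = 4/3 - ⅓*5 = 4/3 - 5/3 = -⅓)
G(V, s) = V + s
m(F) = -1/(3*F)
D(c, p) = -38 + √901/30 (D(c, p) = 4 + (√((-2)² + (-⅓/(-5))²) - 1*84)/2 = 4 + (√(4 + (-⅓*(-⅕))²) - 84)/2 = 4 + (√(4 + (1/15)²) - 84)/2 = 4 + (√(4 + 1/225) - 84)/2 = 4 + (√(901/225) - 84)/2 = 4 + (√901/15 - 84)/2 = 4 + (-84 + √901/15)/2 = 4 + (-42 + √901/30) = -38 + √901/30)
D(-156, 49)/G(275, 224) = (-38 + √901/30)/(275 + 224) = (-38 + √901/30)/499 = (-38 + √901/30)*(1/499) = -38/499 + √901/14970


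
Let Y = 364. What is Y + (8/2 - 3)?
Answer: 365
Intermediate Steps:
Y + (8/2 - 3) = 364 + (8/2 - 3) = 364 + (8*(½) - 3) = 364 + (4 - 3) = 364 + 1 = 365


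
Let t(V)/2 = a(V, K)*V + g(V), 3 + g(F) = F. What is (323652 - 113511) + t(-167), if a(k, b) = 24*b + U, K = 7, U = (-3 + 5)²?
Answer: 152353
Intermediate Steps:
U = 4 (U = 2² = 4)
g(F) = -3 + F
a(k, b) = 4 + 24*b (a(k, b) = 24*b + 4 = 4 + 24*b)
t(V) = -6 + 346*V (t(V) = 2*((4 + 24*7)*V + (-3 + V)) = 2*((4 + 168)*V + (-3 + V)) = 2*(172*V + (-3 + V)) = 2*(-3 + 173*V) = -6 + 346*V)
(323652 - 113511) + t(-167) = (323652 - 113511) + (-6 + 346*(-167)) = 210141 + (-6 - 57782) = 210141 - 57788 = 152353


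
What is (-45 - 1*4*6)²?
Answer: 4761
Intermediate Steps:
(-45 - 1*4*6)² = (-45 - 4*6)² = (-45 - 24)² = (-69)² = 4761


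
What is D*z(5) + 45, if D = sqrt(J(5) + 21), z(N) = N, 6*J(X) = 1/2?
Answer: 45 + 5*sqrt(759)/6 ≈ 67.958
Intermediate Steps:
J(X) = 1/12 (J(X) = (1/6)/2 = (1/6)*(1/2) = 1/12)
D = sqrt(759)/6 (D = sqrt(1/12 + 21) = sqrt(253/12) = sqrt(759)/6 ≈ 4.5917)
D*z(5) + 45 = (sqrt(759)/6)*5 + 45 = 5*sqrt(759)/6 + 45 = 45 + 5*sqrt(759)/6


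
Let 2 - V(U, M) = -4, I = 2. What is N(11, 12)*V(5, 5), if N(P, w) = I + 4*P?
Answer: 276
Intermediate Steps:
N(P, w) = 2 + 4*P
V(U, M) = 6 (V(U, M) = 2 - 1*(-4) = 2 + 4 = 6)
N(11, 12)*V(5, 5) = (2 + 4*11)*6 = (2 + 44)*6 = 46*6 = 276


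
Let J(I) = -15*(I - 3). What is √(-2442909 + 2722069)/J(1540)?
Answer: -2*√69790/23055 ≈ -0.022917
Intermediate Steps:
J(I) = 45 - 15*I (J(I) = -15*(-3 + I) = 45 - 15*I)
√(-2442909 + 2722069)/J(1540) = √(-2442909 + 2722069)/(45 - 15*1540) = √279160/(45 - 23100) = (2*√69790)/(-23055) = (2*√69790)*(-1/23055) = -2*√69790/23055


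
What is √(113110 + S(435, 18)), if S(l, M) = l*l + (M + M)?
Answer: √302371 ≈ 549.88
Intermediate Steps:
S(l, M) = l² + 2*M
√(113110 + S(435, 18)) = √(113110 + (435² + 2*18)) = √(113110 + (189225 + 36)) = √(113110 + 189261) = √302371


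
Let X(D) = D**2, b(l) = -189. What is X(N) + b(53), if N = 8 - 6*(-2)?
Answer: 211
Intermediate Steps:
N = 20 (N = 8 + 12 = 20)
X(N) + b(53) = 20**2 - 189 = 400 - 189 = 211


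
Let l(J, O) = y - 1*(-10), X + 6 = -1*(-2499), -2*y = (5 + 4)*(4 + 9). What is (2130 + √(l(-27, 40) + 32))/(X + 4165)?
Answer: 1065/3329 + I*√66/13316 ≈ 0.31992 + 0.0006101*I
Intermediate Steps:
y = -117/2 (y = -(5 + 4)*(4 + 9)/2 = -9*13/2 = -½*117 = -117/2 ≈ -58.500)
X = 2493 (X = -6 - 1*(-2499) = -6 + 2499 = 2493)
l(J, O) = -97/2 (l(J, O) = -117/2 - 1*(-10) = -117/2 + 10 = -97/2)
(2130 + √(l(-27, 40) + 32))/(X + 4165) = (2130 + √(-97/2 + 32))/(2493 + 4165) = (2130 + √(-33/2))/6658 = (2130 + I*√66/2)*(1/6658) = 1065/3329 + I*√66/13316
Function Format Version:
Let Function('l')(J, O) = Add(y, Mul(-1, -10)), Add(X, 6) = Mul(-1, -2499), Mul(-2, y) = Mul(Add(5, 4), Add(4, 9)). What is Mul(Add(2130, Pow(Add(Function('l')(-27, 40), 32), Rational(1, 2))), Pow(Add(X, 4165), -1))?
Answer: Add(Rational(1065, 3329), Mul(Rational(1, 13316), I, Pow(66, Rational(1, 2)))) ≈ Add(0.31992, Mul(0.00061010, I))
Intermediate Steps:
y = Rational(-117, 2) (y = Mul(Rational(-1, 2), Mul(Add(5, 4), Add(4, 9))) = Mul(Rational(-1, 2), Mul(9, 13)) = Mul(Rational(-1, 2), 117) = Rational(-117, 2) ≈ -58.500)
X = 2493 (X = Add(-6, Mul(-1, -2499)) = Add(-6, 2499) = 2493)
Function('l')(J, O) = Rational(-97, 2) (Function('l')(J, O) = Add(Rational(-117, 2), Mul(-1, -10)) = Add(Rational(-117, 2), 10) = Rational(-97, 2))
Mul(Add(2130, Pow(Add(Function('l')(-27, 40), 32), Rational(1, 2))), Pow(Add(X, 4165), -1)) = Mul(Add(2130, Pow(Add(Rational(-97, 2), 32), Rational(1, 2))), Pow(Add(2493, 4165), -1)) = Mul(Add(2130, Pow(Rational(-33, 2), Rational(1, 2))), Pow(6658, -1)) = Mul(Add(2130, Mul(Rational(1, 2), I, Pow(66, Rational(1, 2)))), Rational(1, 6658)) = Add(Rational(1065, 3329), Mul(Rational(1, 13316), I, Pow(66, Rational(1, 2))))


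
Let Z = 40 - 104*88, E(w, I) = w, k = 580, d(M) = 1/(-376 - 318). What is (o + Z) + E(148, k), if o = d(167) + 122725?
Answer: 78950133/694 ≈ 1.1376e+5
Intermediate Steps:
d(M) = -1/694 (d(M) = 1/(-694) = -1/694)
Z = -9112 (Z = 40 - 9152 = -9112)
o = 85171149/694 (o = -1/694 + 122725 = 85171149/694 ≈ 1.2273e+5)
(o + Z) + E(148, k) = (85171149/694 - 9112) + 148 = 78847421/694 + 148 = 78950133/694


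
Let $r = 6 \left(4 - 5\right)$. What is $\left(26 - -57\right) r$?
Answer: $-498$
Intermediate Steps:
$r = -6$ ($r = 6 \left(-1\right) = -6$)
$\left(26 - -57\right) r = \left(26 - -57\right) \left(-6\right) = \left(26 + 57\right) \left(-6\right) = 83 \left(-6\right) = -498$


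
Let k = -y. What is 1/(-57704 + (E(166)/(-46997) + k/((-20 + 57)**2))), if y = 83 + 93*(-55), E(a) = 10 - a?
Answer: -1738889/100334453492 ≈ -1.7331e-5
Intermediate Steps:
y = -5032 (y = 83 - 5115 = -5032)
k = 5032 (k = -1*(-5032) = 5032)
1/(-57704 + (E(166)/(-46997) + k/((-20 + 57)**2))) = 1/(-57704 + ((10 - 1*166)/(-46997) + 5032/((-20 + 57)**2))) = 1/(-57704 + ((10 - 166)*(-1/46997) + 5032/(37**2))) = 1/(-57704 + (-156*(-1/46997) + 5032/1369)) = 1/(-57704 + (156/46997 + 5032*(1/1369))) = 1/(-57704 + (156/46997 + 136/37)) = 1/(-57704 + 6397364/1738889) = 1/(-100334453492/1738889) = -1738889/100334453492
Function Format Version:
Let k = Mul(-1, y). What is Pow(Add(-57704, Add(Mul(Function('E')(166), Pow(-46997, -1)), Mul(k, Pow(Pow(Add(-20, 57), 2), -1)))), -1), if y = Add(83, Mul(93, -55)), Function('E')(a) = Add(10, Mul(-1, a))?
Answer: Rational(-1738889, 100334453492) ≈ -1.7331e-5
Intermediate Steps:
y = -5032 (y = Add(83, -5115) = -5032)
k = 5032 (k = Mul(-1, -5032) = 5032)
Pow(Add(-57704, Add(Mul(Function('E')(166), Pow(-46997, -1)), Mul(k, Pow(Pow(Add(-20, 57), 2), -1)))), -1) = Pow(Add(-57704, Add(Mul(Add(10, Mul(-1, 166)), Pow(-46997, -1)), Mul(5032, Pow(Pow(Add(-20, 57), 2), -1)))), -1) = Pow(Add(-57704, Add(Mul(Add(10, -166), Rational(-1, 46997)), Mul(5032, Pow(Pow(37, 2), -1)))), -1) = Pow(Add(-57704, Add(Mul(-156, Rational(-1, 46997)), Mul(5032, Pow(1369, -1)))), -1) = Pow(Add(-57704, Add(Rational(156, 46997), Mul(5032, Rational(1, 1369)))), -1) = Pow(Add(-57704, Add(Rational(156, 46997), Rational(136, 37))), -1) = Pow(Add(-57704, Rational(6397364, 1738889)), -1) = Pow(Rational(-100334453492, 1738889), -1) = Rational(-1738889, 100334453492)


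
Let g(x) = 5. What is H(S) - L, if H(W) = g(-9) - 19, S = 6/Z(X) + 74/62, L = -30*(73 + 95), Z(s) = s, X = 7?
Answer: 5026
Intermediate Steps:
L = -5040 (L = -30*168 = -5040)
S = 445/217 (S = 6/7 + 74/62 = 6*(⅐) + 74*(1/62) = 6/7 + 37/31 = 445/217 ≈ 2.0507)
H(W) = -14 (H(W) = 5 - 19 = -14)
H(S) - L = -14 - 1*(-5040) = -14 + 5040 = 5026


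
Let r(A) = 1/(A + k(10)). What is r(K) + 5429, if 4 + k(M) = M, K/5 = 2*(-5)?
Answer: 238875/44 ≈ 5429.0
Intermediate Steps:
K = -50 (K = 5*(2*(-5)) = 5*(-10) = -50)
k(M) = -4 + M
r(A) = 1/(6 + A) (r(A) = 1/(A + (-4 + 10)) = 1/(A + 6) = 1/(6 + A))
r(K) + 5429 = 1/(6 - 50) + 5429 = 1/(-44) + 5429 = -1/44 + 5429 = 238875/44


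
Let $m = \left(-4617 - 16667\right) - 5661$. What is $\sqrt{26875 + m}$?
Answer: $i \sqrt{70} \approx 8.3666 i$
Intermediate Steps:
$m = -26945$ ($m = -21284 - 5661 = -26945$)
$\sqrt{26875 + m} = \sqrt{26875 - 26945} = \sqrt{-70} = i \sqrt{70}$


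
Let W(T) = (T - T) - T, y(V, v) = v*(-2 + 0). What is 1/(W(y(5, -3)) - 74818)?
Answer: -1/74824 ≈ -1.3365e-5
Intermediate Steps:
y(V, v) = -2*v (y(V, v) = v*(-2) = -2*v)
W(T) = -T (W(T) = 0 - T = -T)
1/(W(y(5, -3)) - 74818) = 1/(-(-2)*(-3) - 74818) = 1/(-1*6 - 74818) = 1/(-6 - 74818) = 1/(-74824) = -1/74824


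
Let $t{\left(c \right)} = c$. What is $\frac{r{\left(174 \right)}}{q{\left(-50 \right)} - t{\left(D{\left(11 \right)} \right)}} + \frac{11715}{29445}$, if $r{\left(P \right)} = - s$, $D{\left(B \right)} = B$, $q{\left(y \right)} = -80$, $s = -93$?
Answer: $- \frac{8576}{13741} \approx -0.62412$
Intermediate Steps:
$r{\left(P \right)} = 93$ ($r{\left(P \right)} = \left(-1\right) \left(-93\right) = 93$)
$\frac{r{\left(174 \right)}}{q{\left(-50 \right)} - t{\left(D{\left(11 \right)} \right)}} + \frac{11715}{29445} = \frac{93}{-80 - 11} + \frac{11715}{29445} = \frac{93}{-80 - 11} + 11715 \cdot \frac{1}{29445} = \frac{93}{-91} + \frac{781}{1963} = 93 \left(- \frac{1}{91}\right) + \frac{781}{1963} = - \frac{93}{91} + \frac{781}{1963} = - \frac{8576}{13741}$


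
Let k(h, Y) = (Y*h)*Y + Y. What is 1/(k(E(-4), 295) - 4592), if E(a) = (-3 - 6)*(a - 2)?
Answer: 1/4695053 ≈ 2.1299e-7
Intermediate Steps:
E(a) = 18 - 9*a (E(a) = -9*(-2 + a) = 18 - 9*a)
k(h, Y) = Y + h*Y² (k(h, Y) = h*Y² + Y = Y + h*Y²)
1/(k(E(-4), 295) - 4592) = 1/(295*(1 + 295*(18 - 9*(-4))) - 4592) = 1/(295*(1 + 295*(18 + 36)) - 4592) = 1/(295*(1 + 295*54) - 4592) = 1/(295*(1 + 15930) - 4592) = 1/(295*15931 - 4592) = 1/(4699645 - 4592) = 1/4695053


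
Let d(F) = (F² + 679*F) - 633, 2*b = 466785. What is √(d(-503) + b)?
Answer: 203*√14/2 ≈ 379.78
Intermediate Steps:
b = 466785/2 (b = (½)*466785 = 466785/2 ≈ 2.3339e+5)
d(F) = -633 + F² + 679*F
√(d(-503) + b) = √((-633 + (-503)² + 679*(-503)) + 466785/2) = √((-633 + 253009 - 341537) + 466785/2) = √(-89161 + 466785/2) = √(288463/2) = 203*√14/2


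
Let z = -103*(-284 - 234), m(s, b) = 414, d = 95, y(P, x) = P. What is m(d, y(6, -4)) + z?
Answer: 53768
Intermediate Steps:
z = 53354 (z = -103*(-518) = 53354)
m(d, y(6, -4)) + z = 414 + 53354 = 53768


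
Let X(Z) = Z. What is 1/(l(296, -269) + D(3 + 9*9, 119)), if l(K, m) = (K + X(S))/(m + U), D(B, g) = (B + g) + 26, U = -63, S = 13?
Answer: 332/75719 ≈ 0.0043846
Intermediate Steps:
D(B, g) = 26 + B + g
l(K, m) = (13 + K)/(-63 + m) (l(K, m) = (K + 13)/(m - 63) = (13 + K)/(-63 + m))
1/(l(296, -269) + D(3 + 9*9, 119)) = 1/((13 + 296)/(-63 - 269) + (26 + (3 + 9*9) + 119)) = 1/(309/(-332) + (26 + (3 + 81) + 119)) = 1/(-1/332*309 + (26 + 84 + 119)) = 1/(-309/332 + 229) = 1/(75719/332) = 332/75719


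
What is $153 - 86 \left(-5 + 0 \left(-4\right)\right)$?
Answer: $583$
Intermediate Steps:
$153 - 86 \left(-5 + 0 \left(-4\right)\right) = 153 - 86 \left(-5 + 0\right) = 153 - -430 = 153 + 430 = 583$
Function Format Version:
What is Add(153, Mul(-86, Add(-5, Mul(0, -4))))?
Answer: 583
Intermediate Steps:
Add(153, Mul(-86, Add(-5, Mul(0, -4)))) = Add(153, Mul(-86, Add(-5, 0))) = Add(153, Mul(-86, -5)) = Add(153, 430) = 583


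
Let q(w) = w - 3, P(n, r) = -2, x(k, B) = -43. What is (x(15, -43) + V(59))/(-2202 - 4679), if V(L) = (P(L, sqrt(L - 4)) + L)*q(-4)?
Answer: 442/6881 ≈ 0.064235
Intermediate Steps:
q(w) = -3 + w
V(L) = 14 - 7*L (V(L) = (-2 + L)*(-3 - 4) = (-2 + L)*(-7) = 14 - 7*L)
(x(15, -43) + V(59))/(-2202 - 4679) = (-43 + (14 - 7*59))/(-2202 - 4679) = (-43 + (14 - 413))/(-6881) = (-43 - 399)*(-1/6881) = -442*(-1/6881) = 442/6881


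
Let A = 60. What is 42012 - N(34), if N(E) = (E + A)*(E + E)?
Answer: 35620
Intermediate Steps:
N(E) = 2*E*(60 + E) (N(E) = (E + 60)*(E + E) = (60 + E)*(2*E) = 2*E*(60 + E))
42012 - N(34) = 42012 - 2*34*(60 + 34) = 42012 - 2*34*94 = 42012 - 1*6392 = 42012 - 6392 = 35620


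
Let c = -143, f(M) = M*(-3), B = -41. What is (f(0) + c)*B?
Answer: 5863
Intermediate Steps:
f(M) = -3*M
(f(0) + c)*B = (-3*0 - 143)*(-41) = (0 - 143)*(-41) = -143*(-41) = 5863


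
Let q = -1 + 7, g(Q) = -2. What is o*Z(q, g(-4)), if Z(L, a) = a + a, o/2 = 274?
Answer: -2192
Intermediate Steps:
o = 548 (o = 2*274 = 548)
q = 6
Z(L, a) = 2*a
o*Z(q, g(-4)) = 548*(2*(-2)) = 548*(-4) = -2192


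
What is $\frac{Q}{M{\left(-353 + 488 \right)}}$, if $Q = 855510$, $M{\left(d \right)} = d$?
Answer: $\frac{57034}{9} \approx 6337.1$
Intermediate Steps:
$\frac{Q}{M{\left(-353 + 488 \right)}} = \frac{855510}{-353 + 488} = \frac{855510}{135} = 855510 \cdot \frac{1}{135} = \frac{57034}{9}$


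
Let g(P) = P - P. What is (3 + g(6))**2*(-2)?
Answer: -18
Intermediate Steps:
g(P) = 0
(3 + g(6))**2*(-2) = (3 + 0)**2*(-2) = 3**2*(-2) = 9*(-2) = -18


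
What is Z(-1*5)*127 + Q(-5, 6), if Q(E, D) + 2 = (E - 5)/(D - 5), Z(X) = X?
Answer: -647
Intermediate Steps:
Q(E, D) = -2 + (-5 + E)/(-5 + D) (Q(E, D) = -2 + (E - 5)/(D - 5) = -2 + (-5 + E)/(-5 + D))
Z(-1*5)*127 + Q(-5, 6) = -1*5*127 + (5 - 5 - 2*6)/(-5 + 6) = -5*127 + (5 - 5 - 12)/1 = -635 + 1*(-12) = -635 - 12 = -647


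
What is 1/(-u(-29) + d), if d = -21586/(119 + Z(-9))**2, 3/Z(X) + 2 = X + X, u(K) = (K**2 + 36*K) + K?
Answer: 5650129/1302195528 ≈ 0.0043389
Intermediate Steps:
u(K) = K**2 + 37*K
Z(X) = 3/(-2 + 2*X) (Z(X) = 3/(-2 + (X + X)) = 3/(-2 + 2*X))
d = -8634400/5650129 (d = -21586/(119 + 3/(2*(-1 - 9)))**2 = -21586/(119 + (3/2)/(-10))**2 = -21586/(119 + (3/2)*(-1/10))**2 = -21586/(119 - 3/20)**2 = -21586/((2377/20)**2) = -21586/5650129/400 = -21586*400/5650129 = -8634400/5650129 ≈ -1.5282)
1/(-u(-29) + d) = 1/(-(-29)*(37 - 29) - 8634400/5650129) = 1/(-(-29)*8 - 8634400/5650129) = 1/(-1*(-232) - 8634400/5650129) = 1/(232 - 8634400/5650129) = 1/(1302195528/5650129) = 5650129/1302195528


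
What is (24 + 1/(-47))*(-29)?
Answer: -32683/47 ≈ -695.38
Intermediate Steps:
(24 + 1/(-47))*(-29) = (24 - 1/47)*(-29) = (1127/47)*(-29) = -32683/47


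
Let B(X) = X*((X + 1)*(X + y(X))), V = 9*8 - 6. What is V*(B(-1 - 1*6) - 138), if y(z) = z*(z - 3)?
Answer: 165528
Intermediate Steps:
V = 66 (V = 72 - 6 = 66)
y(z) = z*(-3 + z)
B(X) = X*(1 + X)*(X + X*(-3 + X)) (B(X) = X*((X + 1)*(X + X*(-3 + X))) = X*((1 + X)*(X + X*(-3 + X))) = X*(1 + X)*(X + X*(-3 + X)))
V*(B(-1 - 1*6) - 138) = 66*((-1 - 1*6)**2*(-2 + (-1 - 1*6)**2 - (-1 - 1*6)) - 138) = 66*((-1 - 6)**2*(-2 + (-1 - 6)**2 - (-1 - 6)) - 138) = 66*((-7)**2*(-2 + (-7)**2 - 1*(-7)) - 138) = 66*(49*(-2 + 49 + 7) - 138) = 66*(49*54 - 138) = 66*(2646 - 138) = 66*2508 = 165528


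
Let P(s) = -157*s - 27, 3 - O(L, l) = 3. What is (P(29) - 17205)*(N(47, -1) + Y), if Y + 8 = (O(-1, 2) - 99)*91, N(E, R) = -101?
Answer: 198635630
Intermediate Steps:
O(L, l) = 0 (O(L, l) = 3 - 1*3 = 3 - 3 = 0)
P(s) = -27 - 157*s
Y = -9017 (Y = -8 + (0 - 99)*91 = -8 - 99*91 = -8 - 9009 = -9017)
(P(29) - 17205)*(N(47, -1) + Y) = ((-27 - 157*29) - 17205)*(-101 - 9017) = ((-27 - 4553) - 17205)*(-9118) = (-4580 - 17205)*(-9118) = -21785*(-9118) = 198635630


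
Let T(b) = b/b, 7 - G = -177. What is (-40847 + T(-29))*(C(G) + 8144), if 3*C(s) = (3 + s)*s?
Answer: -2403378640/3 ≈ -8.0113e+8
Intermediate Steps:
G = 184 (G = 7 - 1*(-177) = 7 + 177 = 184)
C(s) = s*(3 + s)/3 (C(s) = ((3 + s)*s)/3 = (s*(3 + s))/3 = s*(3 + s)/3)
T(b) = 1
(-40847 + T(-29))*(C(G) + 8144) = (-40847 + 1)*((1/3)*184*(3 + 184) + 8144) = -40846*((1/3)*184*187 + 8144) = -40846*(34408/3 + 8144) = -40846*58840/3 = -2403378640/3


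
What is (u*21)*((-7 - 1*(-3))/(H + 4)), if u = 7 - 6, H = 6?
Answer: -42/5 ≈ -8.4000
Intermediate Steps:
u = 1
(u*21)*((-7 - 1*(-3))/(H + 4)) = (1*21)*((-7 - 1*(-3))/(6 + 4)) = 21*((-7 + 3)/10) = 21*(-4*1/10) = 21*(-2/5) = -42/5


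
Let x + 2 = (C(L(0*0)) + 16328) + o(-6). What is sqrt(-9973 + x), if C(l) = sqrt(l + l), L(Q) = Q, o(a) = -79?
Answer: sqrt(6274) ≈ 79.209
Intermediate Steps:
C(l) = sqrt(2)*sqrt(l) (C(l) = sqrt(2*l) = sqrt(2)*sqrt(l))
x = 16247 (x = -2 + ((sqrt(2)*sqrt(0*0) + 16328) - 79) = -2 + ((sqrt(2)*sqrt(0) + 16328) - 79) = -2 + ((sqrt(2)*0 + 16328) - 79) = -2 + ((0 + 16328) - 79) = -2 + (16328 - 79) = -2 + 16249 = 16247)
sqrt(-9973 + x) = sqrt(-9973 + 16247) = sqrt(6274)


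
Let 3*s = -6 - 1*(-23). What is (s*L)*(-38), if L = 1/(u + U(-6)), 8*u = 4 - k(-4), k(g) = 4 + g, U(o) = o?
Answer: 1292/33 ≈ 39.151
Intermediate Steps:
s = 17/3 (s = (-6 - 1*(-23))/3 = (-6 + 23)/3 = (1/3)*17 = 17/3 ≈ 5.6667)
u = 1/2 (u = (4 - (4 - 4))/8 = (4 - 1*0)/8 = (4 + 0)/8 = (1/8)*4 = 1/2 ≈ 0.50000)
L = -2/11 (L = 1/(1/2 - 6) = 1/(-11/2) = -2/11 ≈ -0.18182)
(s*L)*(-38) = ((17/3)*(-2/11))*(-38) = -34/33*(-38) = 1292/33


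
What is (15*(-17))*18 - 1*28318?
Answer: -32908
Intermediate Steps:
(15*(-17))*18 - 1*28318 = -255*18 - 28318 = -4590 - 28318 = -32908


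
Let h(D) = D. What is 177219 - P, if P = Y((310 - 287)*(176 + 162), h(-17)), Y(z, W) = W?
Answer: 177236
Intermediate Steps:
P = -17
177219 - P = 177219 - 1*(-17) = 177219 + 17 = 177236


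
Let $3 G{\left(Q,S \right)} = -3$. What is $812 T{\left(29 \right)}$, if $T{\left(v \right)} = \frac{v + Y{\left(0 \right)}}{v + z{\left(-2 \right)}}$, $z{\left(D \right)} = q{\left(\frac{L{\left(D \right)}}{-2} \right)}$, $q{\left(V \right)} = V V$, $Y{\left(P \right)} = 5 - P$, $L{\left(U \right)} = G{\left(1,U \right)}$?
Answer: $\frac{110432}{117} \approx 943.86$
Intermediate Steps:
$G{\left(Q,S \right)} = -1$ ($G{\left(Q,S \right)} = \frac{1}{3} \left(-3\right) = -1$)
$L{\left(U \right)} = -1$
$q{\left(V \right)} = V^{2}$
$z{\left(D \right)} = \frac{1}{4}$ ($z{\left(D \right)} = \left(- \frac{1}{-2}\right)^{2} = \left(\left(-1\right) \left(- \frac{1}{2}\right)\right)^{2} = \left(\frac{1}{2}\right)^{2} = \frac{1}{4}$)
$T{\left(v \right)} = \frac{5 + v}{\frac{1}{4} + v}$ ($T{\left(v \right)} = \frac{v + \left(5 - 0\right)}{v + \frac{1}{4}} = \frac{v + \left(5 + 0\right)}{\frac{1}{4} + v} = \frac{v + 5}{\frac{1}{4} + v} = \frac{5 + v}{\frac{1}{4} + v}$)
$812 T{\left(29 \right)} = 812 \frac{4 \left(5 + 29\right)}{1 + 4 \cdot 29} = 812 \cdot 4 \frac{1}{1 + 116} \cdot 34 = 812 \cdot 4 \cdot \frac{1}{117} \cdot 34 = 812 \cdot \frac{136}{117} = \frac{110432}{117}$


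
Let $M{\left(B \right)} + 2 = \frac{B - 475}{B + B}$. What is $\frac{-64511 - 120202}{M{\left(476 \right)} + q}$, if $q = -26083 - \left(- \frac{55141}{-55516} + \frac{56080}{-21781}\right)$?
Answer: $\frac{53158216438789224}{7506499009432739} \approx 7.0816$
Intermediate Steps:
$q = - \frac{31537494686509}{1209193996}$ ($q = -26083 - \left(\left(-55141\right) \left(- \frac{1}{55516}\right) + 56080 \left(- \frac{1}{21781}\right)\right) = -26083 - \left(\frac{55141}{55516} - \frac{56080}{21781}\right) = -26083 - - \frac{1912311159}{1209193996} = -26083 + \frac{1912311159}{1209193996} = - \frac{31537494686509}{1209193996} \approx -26081.0$)
$M{\left(B \right)} = -2 + \frac{-475 + B}{2 B}$ ($M{\left(B \right)} = -2 + \frac{B - 475}{B + B} = -2 + \frac{-475 + B}{2 B}$)
$\frac{-64511 - 120202}{M{\left(476 \right)} + q} = \frac{-64511 - 120202}{\frac{-475 - 1428}{2 \cdot 476} - \frac{31537494686509}{1209193996}} = - \frac{184713}{\frac{1}{2} \cdot \frac{1}{476} \left(-475 - 1428\right) - \frac{31537494686509}{1209193996}} = - \frac{184713}{\frac{1}{2} \cdot \frac{1}{476} \left(-1903\right) - \frac{31537494686509}{1209193996}} = - \frac{184713}{- \frac{1903}{952} - \frac{31537494686509}{1209193996}} = - \frac{184713}{- \frac{7506499009432739}{287788171048}} = \left(-184713\right) \left(- \frac{287788171048}{7506499009432739}\right) = \frac{53158216438789224}{7506499009432739}$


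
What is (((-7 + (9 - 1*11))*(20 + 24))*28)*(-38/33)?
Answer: 12768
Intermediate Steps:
(((-7 + (9 - 1*11))*(20 + 24))*28)*(-38/33) = (((-7 + (9 - 11))*44)*28)*(-38*1/33) = (((-7 - 2)*44)*28)*(-38/33) = (-9*44*28)*(-38/33) = -396*28*(-38/33) = -11088*(-38/33) = 12768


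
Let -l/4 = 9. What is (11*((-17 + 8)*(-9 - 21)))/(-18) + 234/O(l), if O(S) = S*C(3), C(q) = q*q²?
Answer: -8923/54 ≈ -165.24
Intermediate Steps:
l = -36 (l = -4*9 = -36)
C(q) = q³
O(S) = 27*S (O(S) = S*3³ = S*27 = 27*S)
(11*((-17 + 8)*(-9 - 21)))/(-18) + 234/O(l) = (11*((-17 + 8)*(-9 - 21)))/(-18) + 234/((27*(-36))) = (11*(-9*(-30)))*(-1/18) + 234/(-972) = (11*270)*(-1/18) + 234*(-1/972) = 2970*(-1/18) - 13/54 = -165 - 13/54 = -8923/54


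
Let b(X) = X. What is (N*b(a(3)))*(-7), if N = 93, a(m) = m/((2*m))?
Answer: -651/2 ≈ -325.50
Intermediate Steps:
a(m) = ½ (a(m) = m*(1/(2*m)) = ½)
(N*b(a(3)))*(-7) = (93*(½))*(-7) = (93/2)*(-7) = -651/2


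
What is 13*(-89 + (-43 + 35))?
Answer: -1261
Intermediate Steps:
13*(-89 + (-43 + 35)) = 13*(-89 - 8) = 13*(-97) = -1261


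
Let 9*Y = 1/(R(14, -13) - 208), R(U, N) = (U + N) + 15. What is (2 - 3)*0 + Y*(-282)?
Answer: 47/288 ≈ 0.16319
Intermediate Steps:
R(U, N) = 15 + N + U (R(U, N) = (N + U) + 15 = 15 + N + U)
Y = -1/1728 (Y = 1/(9*((15 - 13 + 14) - 208)) = 1/(9*(16 - 208)) = (⅑)/(-192) = (⅑)*(-1/192) = -1/1728 ≈ -0.00057870)
(2 - 3)*0 + Y*(-282) = (2 - 3)*0 - 1/1728*(-282) = -1*0 + 47/288 = 0 + 47/288 = 47/288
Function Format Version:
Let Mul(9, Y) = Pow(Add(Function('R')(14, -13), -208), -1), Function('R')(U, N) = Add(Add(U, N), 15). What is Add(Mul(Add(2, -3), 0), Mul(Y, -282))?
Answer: Rational(47, 288) ≈ 0.16319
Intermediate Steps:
Function('R')(U, N) = Add(15, N, U) (Function('R')(U, N) = Add(Add(N, U), 15) = Add(15, N, U))
Y = Rational(-1, 1728) (Y = Mul(Rational(1, 9), Pow(Add(Add(15, -13, 14), -208), -1)) = Mul(Rational(1, 9), Pow(Add(16, -208), -1)) = Mul(Rational(1, 9), Pow(-192, -1)) = Mul(Rational(1, 9), Rational(-1, 192)) = Rational(-1, 1728) ≈ -0.00057870)
Add(Mul(Add(2, -3), 0), Mul(Y, -282)) = Add(Mul(Add(2, -3), 0), Mul(Rational(-1, 1728), -282)) = Add(Mul(-1, 0), Rational(47, 288)) = Add(0, Rational(47, 288)) = Rational(47, 288)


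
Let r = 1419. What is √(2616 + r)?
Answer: √4035 ≈ 63.522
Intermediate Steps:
√(2616 + r) = √(2616 + 1419) = √4035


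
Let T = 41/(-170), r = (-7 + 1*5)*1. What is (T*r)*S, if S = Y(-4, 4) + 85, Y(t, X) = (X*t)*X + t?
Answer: 41/5 ≈ 8.2000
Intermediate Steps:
Y(t, X) = t + t*X² (Y(t, X) = t*X² + t = t + t*X²)
r = -2 (r = (-7 + 5)*1 = -2*1 = -2)
T = -41/170 (T = 41*(-1/170) = -41/170 ≈ -0.24118)
S = 17 (S = -4*(1 + 4²) + 85 = -4*(1 + 16) + 85 = -4*17 + 85 = -68 + 85 = 17)
(T*r)*S = -41/170*(-2)*17 = (41/85)*17 = 41/5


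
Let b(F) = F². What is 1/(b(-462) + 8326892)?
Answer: 1/8540336 ≈ 1.1709e-7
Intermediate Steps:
1/(b(-462) + 8326892) = 1/((-462)² + 8326892) = 1/(213444 + 8326892) = 1/8540336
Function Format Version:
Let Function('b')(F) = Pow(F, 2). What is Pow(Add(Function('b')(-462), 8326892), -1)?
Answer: Rational(1, 8540336) ≈ 1.1709e-7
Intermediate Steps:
Pow(Add(Function('b')(-462), 8326892), -1) = Pow(Add(Pow(-462, 2), 8326892), -1) = Pow(Add(213444, 8326892), -1) = Pow(8540336, -1) = Rational(1, 8540336)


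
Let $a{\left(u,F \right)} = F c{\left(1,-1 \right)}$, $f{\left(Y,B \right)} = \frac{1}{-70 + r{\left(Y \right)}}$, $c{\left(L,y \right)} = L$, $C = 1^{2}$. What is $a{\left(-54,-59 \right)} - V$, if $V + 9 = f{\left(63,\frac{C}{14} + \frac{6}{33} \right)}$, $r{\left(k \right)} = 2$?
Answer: $- \frac{3399}{68} \approx -49.985$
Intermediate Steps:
$C = 1$
$f{\left(Y,B \right)} = - \frac{1}{68}$ ($f{\left(Y,B \right)} = \frac{1}{-70 + 2} = \frac{1}{-68} = - \frac{1}{68}$)
$a{\left(u,F \right)} = F$ ($a{\left(u,F \right)} = F 1 = F$)
$V = - \frac{613}{68}$ ($V = -9 - \frac{1}{68} = - \frac{613}{68} \approx -9.0147$)
$a{\left(-54,-59 \right)} - V = -59 - - \frac{613}{68} = -59 + \frac{613}{68} = - \frac{3399}{68}$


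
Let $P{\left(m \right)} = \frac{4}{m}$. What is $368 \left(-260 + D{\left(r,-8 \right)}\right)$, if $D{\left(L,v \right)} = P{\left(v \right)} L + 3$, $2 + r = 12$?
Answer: $-96416$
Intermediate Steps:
$r = 10$ ($r = -2 + 12 = 10$)
$D{\left(L,v \right)} = 3 + \frac{4 L}{v}$ ($D{\left(L,v \right)} = \frac{4}{v} L + 3 = \frac{4 L}{v} + 3 = 3 + \frac{4 L}{v}$)
$368 \left(-260 + D{\left(r,-8 \right)}\right) = 368 \left(-260 + \left(3 + 4 \cdot 10 \frac{1}{-8}\right)\right) = 368 \left(-260 + \left(3 + 4 \cdot 10 \left(- \frac{1}{8}\right)\right)\right) = 368 \left(-260 + \left(3 - 5\right)\right) = 368 \left(-260 - 2\right) = 368 \left(-262\right) = -96416$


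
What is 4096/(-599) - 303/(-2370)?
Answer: -3175341/473210 ≈ -6.7102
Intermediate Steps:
4096/(-599) - 303/(-2370) = 4096*(-1/599) - 303*(-1/2370) = -4096/599 + 101/790 = -3175341/473210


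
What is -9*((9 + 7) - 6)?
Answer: -90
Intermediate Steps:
-9*((9 + 7) - 6) = -9*(16 - 6) = -9*10 = -90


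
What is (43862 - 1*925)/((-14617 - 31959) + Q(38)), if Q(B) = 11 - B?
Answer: -42937/46603 ≈ -0.92134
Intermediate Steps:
(43862 - 1*925)/((-14617 - 31959) + Q(38)) = (43862 - 1*925)/((-14617 - 31959) + (11 - 1*38)) = (43862 - 925)/(-46576 + (11 - 38)) = 42937/(-46576 - 27) = 42937/(-46603) = 42937*(-1/46603) = -42937/46603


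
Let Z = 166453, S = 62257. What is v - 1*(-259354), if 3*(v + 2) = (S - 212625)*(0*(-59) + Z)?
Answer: -25028426648/3 ≈ -8.3428e+9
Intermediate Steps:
v = -25029204710/3 (v = -2 + ((62257 - 212625)*(0*(-59) + 166453))/3 = -2 + (-150368*(0 + 166453))/3 = -2 + (-150368*166453)/3 = -2 + (⅓)*(-25029204704) = -2 - 25029204704/3 = -25029204710/3 ≈ -8.3431e+9)
v - 1*(-259354) = -25029204710/3 - 1*(-259354) = -25029204710/3 + 259354 = -25028426648/3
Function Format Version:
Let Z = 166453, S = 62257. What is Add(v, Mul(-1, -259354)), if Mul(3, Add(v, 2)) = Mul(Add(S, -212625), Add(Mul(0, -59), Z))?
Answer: Rational(-25028426648, 3) ≈ -8.3428e+9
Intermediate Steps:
v = Rational(-25029204710, 3) (v = Add(-2, Mul(Rational(1, 3), Mul(Add(62257, -212625), Add(Mul(0, -59), 166453)))) = Add(-2, Mul(Rational(1, 3), Mul(-150368, Add(0, 166453)))) = Add(-2, Mul(Rational(1, 3), Mul(-150368, 166453))) = Add(-2, Mul(Rational(1, 3), -25029204704)) = Add(-2, Rational(-25029204704, 3)) = Rational(-25029204710, 3) ≈ -8.3431e+9)
Add(v, Mul(-1, -259354)) = Add(Rational(-25029204710, 3), Mul(-1, -259354)) = Add(Rational(-25029204710, 3), 259354) = Rational(-25028426648, 3)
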